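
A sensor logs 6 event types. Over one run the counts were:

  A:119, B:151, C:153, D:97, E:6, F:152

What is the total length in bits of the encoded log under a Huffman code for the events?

1681

Merge the two smallest weights repeatedly:
E(6) + D(97) → 103
103 + A(119) → 222
B(151) + F(152) → 303
C(153) + 222 → 375
303 + 375 → 678
Total encoded bits = sum of merged weights = 103 + 222 + 303 + 375 + 678 = 1681.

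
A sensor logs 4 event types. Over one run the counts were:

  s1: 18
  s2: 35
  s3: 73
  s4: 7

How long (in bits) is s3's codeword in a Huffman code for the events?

1

Repeatedly merge the two smallest:
s4(7) + s1(18) → 25
25 + s2(35) → 60
60 + s3(73) → 133
s3 is merged only at the final step, so code length = 1.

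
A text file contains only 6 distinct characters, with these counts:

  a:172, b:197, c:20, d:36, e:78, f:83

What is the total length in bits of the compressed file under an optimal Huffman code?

Merge the two smallest weights repeatedly:
c(20) + d(36) → 56
56 + e(78) → 134
f(83) + 134 → 217
a(172) + b(197) → 369
217 + 369 → 586
Total encoded bits = sum of merged weights = 56 + 134 + 217 + 369 + 586 = 1362.

1362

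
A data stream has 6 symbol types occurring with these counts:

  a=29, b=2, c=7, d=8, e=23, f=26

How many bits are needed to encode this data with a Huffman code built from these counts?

Build the Huffman tree bottom-up:
b(2) + c(7) → 9
d(8) + 9 → 17
17 + e(23) → 40
f(26) + a(29) → 55
40 + 55 → 95
The encoded length is the sum of every internal node's weight: 9 + 17 + 40 + 55 + 95 = 216 bits.

216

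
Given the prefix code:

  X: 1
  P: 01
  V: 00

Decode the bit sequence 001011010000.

Read left to right; each codeword is recognised as soon as it completes (prefix code):
  00→V | 1→X | 01→P | 1→X | 01→P | 00→V | 00→V
Decoded message: VXPXPVV

VXPXPVV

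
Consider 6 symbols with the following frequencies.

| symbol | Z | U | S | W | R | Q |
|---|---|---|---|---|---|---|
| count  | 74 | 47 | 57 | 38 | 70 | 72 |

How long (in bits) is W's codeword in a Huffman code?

Build the tree from the bottom:
W(38) + U(47) → 85
S(57) + R(70) → 127
Q(72) + Z(74) → 146
85 + 127 → 212
146 + 212 → 358
W sits 3 levels below the root, so its codeword is 3 bits.

3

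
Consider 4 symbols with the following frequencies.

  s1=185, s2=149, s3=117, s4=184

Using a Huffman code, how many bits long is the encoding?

1270

Greedily combine the two least-frequent nodes:
combine s3(117), s2(149) → 266
combine s4(184), s1(185) → 369
combine 266, 369 → 635
The encoded length is the sum of every internal node's weight: 266 + 369 + 635 = 1270 bits.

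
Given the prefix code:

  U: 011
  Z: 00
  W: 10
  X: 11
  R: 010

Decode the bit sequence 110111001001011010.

Read left to right; each codeword is recognised as soon as it completes (prefix code):
  11→X | 011→U | 10→W | 010→R | 010→R | 11→X | 010→R
Decoded message: XUWRRXR

XUWRRXR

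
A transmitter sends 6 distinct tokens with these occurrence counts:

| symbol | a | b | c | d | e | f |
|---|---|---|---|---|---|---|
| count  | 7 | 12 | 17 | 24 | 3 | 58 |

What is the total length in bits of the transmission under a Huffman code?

Merge the two smallest weights repeatedly:
merge e(3) and a(7): 10
merge 10 and b(12): 22
merge c(17) and 22: 39
merge d(24) and 39: 63
merge f(58) and 63: 121
The encoded length is the sum of every internal node's weight: 10 + 22 + 39 + 63 + 121 = 255 bits.

255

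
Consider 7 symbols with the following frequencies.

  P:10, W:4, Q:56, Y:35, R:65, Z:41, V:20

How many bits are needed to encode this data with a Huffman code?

579

Build the Huffman tree bottom-up:
W(4) + P(10) → 14
14 + V(20) → 34
34 + Y(35) → 69
Z(41) + Q(56) → 97
R(65) + 69 → 134
97 + 134 → 231
Total encoded bits = sum of merged weights = 14 + 34 + 69 + 97 + 134 + 231 = 579.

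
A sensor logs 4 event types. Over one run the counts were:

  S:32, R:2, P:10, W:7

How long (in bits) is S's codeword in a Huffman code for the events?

1

Build the tree from the bottom:
merge R(2) and W(7): 9
merge 9 and P(10): 19
merge 19 and S(32): 51
S is a child of the root — depth 1, so its codeword is a single bit.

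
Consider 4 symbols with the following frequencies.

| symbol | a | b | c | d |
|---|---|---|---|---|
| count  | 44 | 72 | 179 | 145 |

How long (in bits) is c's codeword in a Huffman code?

1

Huffman merges, smallest pair first:
combine a(44), b(72) → 116
combine 116, d(145) → 261
combine c(179), 261 → 440
c is merged only at the final step, so code length = 1.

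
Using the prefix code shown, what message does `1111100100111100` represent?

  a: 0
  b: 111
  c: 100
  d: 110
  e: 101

Read left to right; each codeword is recognised as soon as it completes (prefix code):
  111→b | 110→d | 0→a | 100→c | 111→b | 100→c
Decoded message: bdacbc

bdacbc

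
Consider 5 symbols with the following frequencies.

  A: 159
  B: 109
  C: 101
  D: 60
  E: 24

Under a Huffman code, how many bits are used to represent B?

2

Repeatedly merge the two smallest:
E(24) + D(60) → 84
84 + C(101) → 185
B(109) + A(159) → 268
185 + 268 → 453
The subtree containing B is merged 2 times, so code length = 2.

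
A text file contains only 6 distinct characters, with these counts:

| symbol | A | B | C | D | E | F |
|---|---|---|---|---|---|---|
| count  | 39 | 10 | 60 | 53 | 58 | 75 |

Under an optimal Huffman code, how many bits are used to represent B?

4

Build the tree from the bottom:
B(10) + A(39) → 49
49 + D(53) → 102
E(58) + C(60) → 118
F(75) + 102 → 177
118 + 177 → 295
B's leaf is at depth 4, giving a 4-bit codeword.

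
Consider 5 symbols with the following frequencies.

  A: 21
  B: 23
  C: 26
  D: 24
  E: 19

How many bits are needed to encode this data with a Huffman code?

Build the Huffman tree bottom-up:
combine E(19), A(21) → 40
combine B(23), D(24) → 47
combine C(26), 40 → 66
combine 47, 66 → 113
Each symbol's bit-cost is frequency × depth; summing gives 266 bits (equivalently 40 + 47 + 66 + 113).

266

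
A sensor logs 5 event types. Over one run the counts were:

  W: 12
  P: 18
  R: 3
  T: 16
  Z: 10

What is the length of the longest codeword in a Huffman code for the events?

3

Merge the two lowest-weight nodes at each step:
R(3) + Z(10) → 13
W(12) + 13 → 25
T(16) + P(18) → 34
25 + 34 → 59
Maximum depth reached is 3.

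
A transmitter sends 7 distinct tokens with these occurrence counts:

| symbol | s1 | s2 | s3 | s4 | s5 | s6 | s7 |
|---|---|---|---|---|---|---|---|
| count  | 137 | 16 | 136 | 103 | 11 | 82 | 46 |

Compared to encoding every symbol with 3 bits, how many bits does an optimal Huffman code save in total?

Fixed-length: 3 bits × 531 symbols = 1593 bits.
Huffman merges:
merge s5(11) and s2(16): 27
merge 27 and s7(46): 73
merge 73 and s6(82): 155
merge s4(103) and s3(136): 239
merge s1(137) and 155: 292
merge 239 and 292: 531
Huffman total = 27 + 73 + 155 + 239 + 292 + 531 = 1317 bits.
Saving = 1593 − 1317 = 276 bits.

276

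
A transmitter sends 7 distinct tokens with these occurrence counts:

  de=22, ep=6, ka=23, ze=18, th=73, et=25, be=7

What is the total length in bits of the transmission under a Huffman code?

Build the Huffman tree bottom-up:
merge ep(6) and be(7): 13
merge 13 and ze(18): 31
merge de(22) and ka(23): 45
merge et(25) and 31: 56
merge 45 and 56: 101
merge th(73) and 101: 174
The encoded length is the sum of every internal node's weight: 13 + 31 + 45 + 56 + 101 + 174 = 420 bits.

420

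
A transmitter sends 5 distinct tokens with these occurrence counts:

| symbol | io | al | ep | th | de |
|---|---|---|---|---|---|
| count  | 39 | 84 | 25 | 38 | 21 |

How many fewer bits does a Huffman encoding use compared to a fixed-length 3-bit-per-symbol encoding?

Fixed-length: 3 bits × 207 symbols = 621 bits.
Huffman merges:
merge de(21) and ep(25): 46
merge th(38) and io(39): 77
merge 46 and 77: 123
merge al(84) and 123: 207
Huffman total = 46 + 77 + 123 + 207 = 453 bits.
Saving = 621 − 453 = 168 bits.

168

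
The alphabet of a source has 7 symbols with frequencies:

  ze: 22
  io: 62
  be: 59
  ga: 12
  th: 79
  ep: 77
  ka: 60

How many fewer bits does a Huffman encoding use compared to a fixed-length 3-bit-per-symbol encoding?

122

Fixed-length: 3 bits × 371 symbols = 1113 bits.
Huffman merges:
combine ga(12), ze(22) → 34
combine 34, be(59) → 93
combine ka(60), io(62) → 122
combine ep(77), th(79) → 156
combine 93, 122 → 215
combine 156, 215 → 371
Huffman total = 34 + 93 + 122 + 156 + 215 + 371 = 991 bits.
Saving = 1113 − 991 = 122 bits.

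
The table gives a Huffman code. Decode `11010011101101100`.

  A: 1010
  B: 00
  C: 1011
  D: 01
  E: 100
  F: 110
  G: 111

FEGDCB

Read left to right; each codeword is recognised as soon as it completes (prefix code):
  110→F | 100→E | 111→G | 01→D | 1011→C | 00→B
Decoded message: FEGDCB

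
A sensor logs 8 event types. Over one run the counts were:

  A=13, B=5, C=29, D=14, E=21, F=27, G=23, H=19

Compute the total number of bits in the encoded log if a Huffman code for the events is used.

Merge the two smallest weights repeatedly:
combine B(5), A(13) → 18
combine D(14), 18 → 32
combine H(19), E(21) → 40
combine G(23), F(27) → 50
combine C(29), 32 → 61
combine 40, 50 → 90
combine 61, 90 → 151
Each symbol's bit-cost is frequency × depth; summing gives 442 bits (equivalently 18 + 32 + 40 + 50 + 61 + 90 + 151).

442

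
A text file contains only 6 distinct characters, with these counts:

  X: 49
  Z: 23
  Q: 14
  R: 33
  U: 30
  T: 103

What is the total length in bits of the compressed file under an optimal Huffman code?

Build the Huffman tree bottom-up:
merge Q(14) and Z(23): 37
merge U(30) and R(33): 63
merge 37 and X(49): 86
merge 63 and 86: 149
merge T(103) and 149: 252
The encoded length is the sum of every internal node's weight: 37 + 63 + 86 + 149 + 252 = 587 bits.

587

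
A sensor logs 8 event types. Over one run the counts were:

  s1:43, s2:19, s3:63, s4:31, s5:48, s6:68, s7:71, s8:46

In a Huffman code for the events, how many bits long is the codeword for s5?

3

Build the tree from the bottom:
merge s2(19) and s4(31): 50
merge s1(43) and s8(46): 89
merge s5(48) and 50: 98
merge s3(63) and s6(68): 131
merge s7(71) and 89: 160
merge 98 and 131: 229
merge 160 and 229: 389
s5 sits 3 levels below the root, so its codeword is 3 bits.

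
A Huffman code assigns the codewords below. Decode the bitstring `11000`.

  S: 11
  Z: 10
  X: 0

Read left to right; each codeword is recognised as soon as it completes (prefix code):
  11→S | 0→X | 0→X | 0→X
Decoded message: SXXX

SXXX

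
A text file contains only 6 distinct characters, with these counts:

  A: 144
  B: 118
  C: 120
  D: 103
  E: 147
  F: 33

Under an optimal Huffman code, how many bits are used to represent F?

3

Huffman merges, smallest pair first:
combine F(33), D(103) → 136
combine B(118), C(120) → 238
combine 136, A(144) → 280
combine E(147), 238 → 385
combine 280, 385 → 665
F sits 3 levels below the root, so its codeword is 3 bits.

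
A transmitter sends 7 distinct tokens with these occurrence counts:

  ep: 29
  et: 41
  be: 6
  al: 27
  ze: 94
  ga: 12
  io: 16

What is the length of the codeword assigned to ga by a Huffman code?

5

Huffman merges, smallest pair first:
combine be(6), ga(12) → 18
combine io(16), 18 → 34
combine al(27), ep(29) → 56
combine 34, et(41) → 75
combine 56, 75 → 131
combine ze(94), 131 → 225
The subtree containing ga is merged 5 times, so code length = 5.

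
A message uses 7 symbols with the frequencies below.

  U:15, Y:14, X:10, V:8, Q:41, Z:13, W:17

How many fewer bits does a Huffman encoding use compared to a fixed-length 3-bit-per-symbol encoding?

41

Fixed-length: 3 bits × 118 symbols = 354 bits.
Huffman merges:
V(8) + X(10) → 18
Z(13) + Y(14) → 27
U(15) + W(17) → 32
18 + 27 → 45
32 + Q(41) → 73
45 + 73 → 118
Huffman total = 18 + 27 + 32 + 45 + 73 + 118 = 313 bits.
Saving = 354 − 313 = 41 bits.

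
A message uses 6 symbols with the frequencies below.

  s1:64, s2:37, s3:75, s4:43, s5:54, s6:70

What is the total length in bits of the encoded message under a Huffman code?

Build the Huffman tree bottom-up:
s2(37) + s4(43) → 80
s5(54) + s1(64) → 118
s6(70) + s3(75) → 145
80 + 118 → 198
145 + 198 → 343
The encoded length is the sum of every internal node's weight: 80 + 118 + 145 + 198 + 343 = 884 bits.

884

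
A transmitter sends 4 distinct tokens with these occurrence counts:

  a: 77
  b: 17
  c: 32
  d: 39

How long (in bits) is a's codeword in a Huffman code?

1

Huffman merges, smallest pair first:
b(17) + c(32) → 49
d(39) + 49 → 88
a(77) + 88 → 165
a is a child of the root — depth 1, so its codeword is a single bit.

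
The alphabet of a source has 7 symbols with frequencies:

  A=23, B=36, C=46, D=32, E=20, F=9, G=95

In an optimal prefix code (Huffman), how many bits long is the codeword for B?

3

Build the tree from the bottom:
F(9) + E(20) → 29
A(23) + 29 → 52
D(32) + B(36) → 68
C(46) + 52 → 98
68 + G(95) → 163
98 + 163 → 261
B's leaf is at depth 3, giving a 3-bit codeword.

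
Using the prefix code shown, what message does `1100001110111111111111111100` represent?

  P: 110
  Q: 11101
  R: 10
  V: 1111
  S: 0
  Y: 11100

Read left to right; each codeword is recognised as soon as it completes (prefix code):
  110→P | 0→S | 0→S | 0→S | 11101→Q | 1111→V | 1111→V | 1111→V | 11100→Y
Decoded message: PSSSQVVVY

PSSSQVVVY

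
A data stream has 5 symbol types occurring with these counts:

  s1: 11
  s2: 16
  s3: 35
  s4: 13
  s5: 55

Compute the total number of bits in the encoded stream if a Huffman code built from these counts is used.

269

Build the Huffman tree bottom-up:
s1(11) + s4(13) → 24
s2(16) + 24 → 40
s3(35) + 40 → 75
s5(55) + 75 → 130
Each symbol's bit-cost is frequency × depth; summing gives 269 bits (equivalently 24 + 40 + 75 + 130).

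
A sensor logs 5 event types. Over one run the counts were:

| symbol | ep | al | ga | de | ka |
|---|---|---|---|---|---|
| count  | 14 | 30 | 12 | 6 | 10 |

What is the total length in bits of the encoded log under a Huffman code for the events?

Merge the two smallest weights repeatedly:
de(6) + ka(10) → 16
ga(12) + ep(14) → 26
16 + 26 → 42
al(30) + 42 → 72
The encoded length is the sum of every internal node's weight: 16 + 26 + 42 + 72 = 156 bits.

156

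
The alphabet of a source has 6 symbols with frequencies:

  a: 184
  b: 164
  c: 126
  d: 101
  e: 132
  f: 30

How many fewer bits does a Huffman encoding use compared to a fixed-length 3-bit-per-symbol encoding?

Fixed-length: 3 bits × 737 symbols = 2211 bits.
Huffman merges:
combine f(30), d(101) → 131
combine c(126), 131 → 257
combine e(132), b(164) → 296
combine a(184), 257 → 441
combine 296, 441 → 737
Huffman total = 131 + 257 + 296 + 441 + 737 = 1862 bits.
Saving = 2211 − 1862 = 349 bits.

349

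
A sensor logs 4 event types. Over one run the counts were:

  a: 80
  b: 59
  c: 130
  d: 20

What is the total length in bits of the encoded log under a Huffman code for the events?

Build the Huffman tree bottom-up:
combine d(20), b(59) → 79
combine 79, a(80) → 159
combine c(130), 159 → 289
Each symbol's bit-cost is frequency × depth; summing gives 527 bits (equivalently 79 + 159 + 289).

527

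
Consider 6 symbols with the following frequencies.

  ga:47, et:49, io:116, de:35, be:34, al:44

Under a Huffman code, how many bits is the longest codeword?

3

Merge the two lowest-weight nodes at each step:
merge be(34) and de(35): 69
merge al(44) and ga(47): 91
merge et(49) and 69: 118
merge 91 and io(116): 207
merge 118 and 207: 325
The first pair merged (be, de) ends up deepest, at depth 3.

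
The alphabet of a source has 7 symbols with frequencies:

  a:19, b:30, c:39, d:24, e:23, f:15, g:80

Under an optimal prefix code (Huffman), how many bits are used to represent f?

4

Huffman merges, smallest pair first:
f(15) + a(19) → 34
e(23) + d(24) → 47
b(30) + 34 → 64
c(39) + 47 → 86
64 + g(80) → 144
86 + 144 → 230
f sits 4 levels below the root, so its codeword is 4 bits.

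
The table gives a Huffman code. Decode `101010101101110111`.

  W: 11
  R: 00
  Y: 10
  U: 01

Read left to right; each codeword is recognised as soon as it completes (prefix code):
  10→Y | 10→Y | 10→Y | 10→Y | 11→W | 01→U | 11→W | 01→U | 11→W
Decoded message: YYYYWUWUW

YYYYWUWUW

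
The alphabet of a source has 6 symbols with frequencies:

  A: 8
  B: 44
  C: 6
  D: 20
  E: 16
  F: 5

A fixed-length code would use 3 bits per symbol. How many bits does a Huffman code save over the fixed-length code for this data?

78

Fixed-length: 3 bits × 99 symbols = 297 bits.
Huffman merges:
F(5) + C(6) → 11
A(8) + 11 → 19
E(16) + 19 → 35
D(20) + 35 → 55
B(44) + 55 → 99
Huffman total = 11 + 19 + 35 + 55 + 99 = 219 bits.
Saving = 297 − 219 = 78 bits.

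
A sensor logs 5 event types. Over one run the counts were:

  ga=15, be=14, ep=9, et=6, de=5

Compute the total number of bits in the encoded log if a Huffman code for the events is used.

Merge the two smallest weights repeatedly:
de(5) + et(6) → 11
ep(9) + 11 → 20
be(14) + ga(15) → 29
20 + 29 → 49
Total encoded bits = sum of merged weights = 11 + 20 + 29 + 49 = 109.

109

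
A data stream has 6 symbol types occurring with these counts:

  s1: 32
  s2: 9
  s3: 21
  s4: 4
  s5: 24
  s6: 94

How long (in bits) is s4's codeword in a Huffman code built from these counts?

4

Repeatedly merge the two smallest:
s4(4) + s2(9) → 13
13 + s3(21) → 34
s5(24) + s1(32) → 56
34 + 56 → 90
90 + s6(94) → 184
The subtree containing s4 is merged 4 times, so code length = 4.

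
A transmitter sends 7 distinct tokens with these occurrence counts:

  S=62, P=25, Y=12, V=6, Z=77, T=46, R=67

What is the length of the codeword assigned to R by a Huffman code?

2

Build the tree from the bottom:
combine V(6), Y(12) → 18
combine 18, P(25) → 43
combine 43, T(46) → 89
combine S(62), R(67) → 129
combine Z(77), 89 → 166
combine 129, 166 → 295
R's leaf is at depth 2, giving a 2-bit codeword.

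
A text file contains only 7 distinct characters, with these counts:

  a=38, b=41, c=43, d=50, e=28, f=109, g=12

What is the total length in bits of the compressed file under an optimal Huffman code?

844

Merge the two smallest weights repeatedly:
combine g(12), e(28) → 40
combine a(38), 40 → 78
combine b(41), c(43) → 84
combine d(50), 78 → 128
combine 84, f(109) → 193
combine 128, 193 → 321
The encoded length is the sum of every internal node's weight: 40 + 78 + 84 + 128 + 193 + 321 = 844 bits.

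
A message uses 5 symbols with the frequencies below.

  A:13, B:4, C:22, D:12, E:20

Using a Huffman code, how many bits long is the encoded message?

Merge the two smallest weights repeatedly:
combine B(4), D(12) → 16
combine A(13), 16 → 29
combine E(20), C(22) → 42
combine 29, 42 → 71
Each symbol's bit-cost is frequency × depth; summing gives 158 bits (equivalently 16 + 29 + 42 + 71).

158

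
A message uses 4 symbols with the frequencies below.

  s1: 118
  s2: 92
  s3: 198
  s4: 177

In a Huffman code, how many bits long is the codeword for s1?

Huffman merges, smallest pair first:
merge s2(92) and s1(118): 210
merge s4(177) and s3(198): 375
merge 210 and 375: 585
s1's leaf is at depth 2, giving a 2-bit codeword.

2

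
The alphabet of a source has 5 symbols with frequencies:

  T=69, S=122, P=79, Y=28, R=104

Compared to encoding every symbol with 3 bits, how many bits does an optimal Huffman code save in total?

Fixed-length: 3 bits × 402 symbols = 1206 bits.
Huffman merges:
combine Y(28), T(69) → 97
combine P(79), 97 → 176
combine R(104), S(122) → 226
combine 176, 226 → 402
Huffman total = 97 + 176 + 226 + 402 = 901 bits.
Saving = 1206 − 901 = 305 bits.

305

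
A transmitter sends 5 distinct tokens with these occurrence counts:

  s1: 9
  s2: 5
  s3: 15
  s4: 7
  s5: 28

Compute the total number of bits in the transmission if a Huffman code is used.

133

Build the Huffman tree bottom-up:
s2(5) + s4(7) → 12
s1(9) + 12 → 21
s3(15) + 21 → 36
s5(28) + 36 → 64
Each symbol's bit-cost is frequency × depth; summing gives 133 bits (equivalently 12 + 21 + 36 + 64).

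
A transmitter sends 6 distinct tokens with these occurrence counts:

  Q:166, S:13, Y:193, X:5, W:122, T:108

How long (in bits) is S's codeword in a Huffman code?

Repeatedly merge the two smallest:
combine X(5), S(13) → 18
combine 18, T(108) → 126
combine W(122), 126 → 248
combine Q(166), Y(193) → 359
combine 248, 359 → 607
S sits 4 levels below the root, so its codeword is 4 bits.

4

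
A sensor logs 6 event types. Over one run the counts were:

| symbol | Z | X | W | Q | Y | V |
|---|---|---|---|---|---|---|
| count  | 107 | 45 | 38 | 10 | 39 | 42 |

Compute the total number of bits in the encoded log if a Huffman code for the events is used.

Greedily combine the two least-frequent nodes:
combine Q(10), W(38) → 48
combine Y(39), V(42) → 81
combine X(45), 48 → 93
combine 81, 93 → 174
combine Z(107), 174 → 281
Each symbol's bit-cost is frequency × depth; summing gives 677 bits (equivalently 48 + 81 + 93 + 174 + 281).

677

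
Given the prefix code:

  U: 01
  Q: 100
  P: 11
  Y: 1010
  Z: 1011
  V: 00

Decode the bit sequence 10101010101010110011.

YYYZVP

Read left to right; each codeword is recognised as soon as it completes (prefix code):
  1010→Y | 1010→Y | 1010→Y | 1011→Z | 00→V | 11→P
Decoded message: YYYZVP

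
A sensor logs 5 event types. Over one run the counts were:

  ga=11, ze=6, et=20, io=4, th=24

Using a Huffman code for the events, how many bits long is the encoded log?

137

Greedily combine the two least-frequent nodes:
io(4) + ze(6) → 10
10 + ga(11) → 21
et(20) + 21 → 41
th(24) + 41 → 65
Total encoded bits = sum of merged weights = 10 + 21 + 41 + 65 = 137.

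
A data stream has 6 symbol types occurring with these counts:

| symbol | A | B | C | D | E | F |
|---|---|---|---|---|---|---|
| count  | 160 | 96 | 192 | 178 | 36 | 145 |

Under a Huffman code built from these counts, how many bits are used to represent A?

2

Build the tree from the bottom:
merge E(36) and B(96): 132
merge 132 and F(145): 277
merge A(160) and D(178): 338
merge C(192) and 277: 469
merge 338 and 469: 807
The subtree containing A is merged 2 times, so code length = 2.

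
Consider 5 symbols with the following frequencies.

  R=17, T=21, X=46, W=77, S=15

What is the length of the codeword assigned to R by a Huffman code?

Huffman merges, smallest pair first:
S(15) + R(17) → 32
T(21) + 32 → 53
X(46) + 53 → 99
W(77) + 99 → 176
R sits 4 levels below the root, so its codeword is 4 bits.

4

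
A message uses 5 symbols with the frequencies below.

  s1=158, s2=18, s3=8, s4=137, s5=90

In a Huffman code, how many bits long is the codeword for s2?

Huffman merges, smallest pair first:
s3(8) + s2(18) → 26
26 + s5(90) → 116
116 + s4(137) → 253
s1(158) + 253 → 411
The subtree containing s2 is merged 4 times, so code length = 4.

4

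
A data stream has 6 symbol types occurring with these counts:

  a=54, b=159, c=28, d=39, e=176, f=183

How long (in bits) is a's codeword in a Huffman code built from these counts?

Repeatedly merge the two smallest:
merge c(28) and d(39): 67
merge a(54) and 67: 121
merge 121 and b(159): 280
merge e(176) and f(183): 359
merge 280 and 359: 639
a's leaf is at depth 3, giving a 3-bit codeword.

3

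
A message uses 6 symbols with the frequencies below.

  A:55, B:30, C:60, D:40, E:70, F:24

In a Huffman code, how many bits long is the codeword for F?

Build the tree from the bottom:
combine F(24), B(30) → 54
combine D(40), 54 → 94
combine A(55), C(60) → 115
combine E(70), 94 → 164
combine 115, 164 → 279
F's leaf is at depth 4, giving a 4-bit codeword.

4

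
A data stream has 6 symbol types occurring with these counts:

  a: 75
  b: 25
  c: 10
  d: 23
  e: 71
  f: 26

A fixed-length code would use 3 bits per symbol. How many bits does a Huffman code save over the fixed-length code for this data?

146

Fixed-length: 3 bits × 230 symbols = 690 bits.
Huffman merges:
c(10) + d(23) → 33
b(25) + f(26) → 51
33 + 51 → 84
e(71) + a(75) → 146
84 + 146 → 230
Huffman total = 33 + 51 + 84 + 146 + 230 = 544 bits.
Saving = 690 − 544 = 146 bits.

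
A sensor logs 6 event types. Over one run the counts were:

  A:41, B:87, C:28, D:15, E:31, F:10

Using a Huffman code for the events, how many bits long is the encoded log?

487

Build the Huffman tree bottom-up:
merge F(10) and D(15): 25
merge 25 and C(28): 53
merge E(31) and A(41): 72
merge 53 and 72: 125
merge B(87) and 125: 212
Each symbol's bit-cost is frequency × depth; summing gives 487 bits (equivalently 25 + 53 + 72 + 125 + 212).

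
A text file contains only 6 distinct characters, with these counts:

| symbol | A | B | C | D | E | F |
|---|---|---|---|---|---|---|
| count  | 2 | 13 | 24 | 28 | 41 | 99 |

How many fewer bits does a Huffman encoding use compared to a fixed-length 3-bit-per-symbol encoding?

185

Fixed-length: 3 bits × 207 symbols = 621 bits.
Huffman merges:
A(2) + B(13) → 15
15 + C(24) → 39
D(28) + 39 → 67
E(41) + 67 → 108
F(99) + 108 → 207
Huffman total = 15 + 39 + 67 + 108 + 207 = 436 bits.
Saving = 621 − 436 = 185 bits.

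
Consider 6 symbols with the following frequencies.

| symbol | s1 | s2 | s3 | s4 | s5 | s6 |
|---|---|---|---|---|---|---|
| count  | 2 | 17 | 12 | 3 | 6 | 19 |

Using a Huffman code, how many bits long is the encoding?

134

Merge the two smallest weights repeatedly:
merge s1(2) and s4(3): 5
merge 5 and s5(6): 11
merge 11 and s3(12): 23
merge s2(17) and s6(19): 36
merge 23 and 36: 59
Total encoded bits = sum of merged weights = 5 + 11 + 23 + 36 + 59 = 134.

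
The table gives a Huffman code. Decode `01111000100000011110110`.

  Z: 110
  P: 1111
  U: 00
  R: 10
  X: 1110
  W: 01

WXURUUWXZ

Read left to right; each codeword is recognised as soon as it completes (prefix code):
  01→W | 1110→X | 00→U | 10→R | 00→U | 00→U | 01→W | 1110→X | 110→Z
Decoded message: WXURUUWXZ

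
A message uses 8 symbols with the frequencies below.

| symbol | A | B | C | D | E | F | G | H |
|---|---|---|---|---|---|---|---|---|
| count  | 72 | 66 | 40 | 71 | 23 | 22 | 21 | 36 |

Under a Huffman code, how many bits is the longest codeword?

4

Merge the two lowest-weight nodes at each step:
G(21) + F(22) → 43
E(23) + H(36) → 59
C(40) + 43 → 83
59 + B(66) → 125
D(71) + A(72) → 143
83 + 125 → 208
143 + 208 → 351
The rarest symbols sit at the bottom; the longest codeword is 4 bits.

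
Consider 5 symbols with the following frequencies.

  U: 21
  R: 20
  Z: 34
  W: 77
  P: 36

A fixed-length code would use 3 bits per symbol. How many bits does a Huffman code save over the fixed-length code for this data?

Fixed-length: 3 bits × 188 symbols = 564 bits.
Huffman merges:
combine R(20), U(21) → 41
combine Z(34), P(36) → 70
combine 41, 70 → 111
combine W(77), 111 → 188
Huffman total = 41 + 70 + 111 + 188 = 410 bits.
Saving = 564 − 410 = 154 bits.

154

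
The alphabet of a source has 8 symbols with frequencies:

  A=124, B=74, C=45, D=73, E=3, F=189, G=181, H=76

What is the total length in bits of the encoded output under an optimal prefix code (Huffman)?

2094

Greedily combine the two least-frequent nodes:
combine E(3), C(45) → 48
combine 48, D(73) → 121
combine B(74), H(76) → 150
combine 121, A(124) → 245
combine 150, G(181) → 331
combine F(189), 245 → 434
combine 331, 434 → 765
Total encoded bits = sum of merged weights = 48 + 121 + 150 + 245 + 331 + 434 + 765 = 2094.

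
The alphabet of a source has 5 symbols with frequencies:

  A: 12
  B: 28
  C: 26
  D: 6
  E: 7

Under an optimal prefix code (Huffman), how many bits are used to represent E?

4

Huffman merges, smallest pair first:
D(6) + E(7) → 13
A(12) + 13 → 25
25 + C(26) → 51
B(28) + 51 → 79
E's leaf is at depth 4, giving a 4-bit codeword.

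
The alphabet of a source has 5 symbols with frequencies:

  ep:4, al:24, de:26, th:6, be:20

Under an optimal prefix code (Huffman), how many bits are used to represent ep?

Huffman merges, smallest pair first:
merge ep(4) and th(6): 10
merge 10 and be(20): 30
merge al(24) and de(26): 50
merge 30 and 50: 80
ep's leaf is at depth 3, giving a 3-bit codeword.

3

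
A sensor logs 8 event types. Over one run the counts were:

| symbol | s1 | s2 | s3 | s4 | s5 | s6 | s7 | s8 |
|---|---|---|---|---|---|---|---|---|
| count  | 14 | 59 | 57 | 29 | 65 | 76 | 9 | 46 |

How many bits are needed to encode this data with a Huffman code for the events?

999

Build the Huffman tree bottom-up:
s7(9) + s1(14) → 23
23 + s4(29) → 52
s8(46) + 52 → 98
s3(57) + s2(59) → 116
s5(65) + s6(76) → 141
98 + 116 → 214
141 + 214 → 355
Total encoded bits = sum of merged weights = 23 + 52 + 98 + 116 + 141 + 214 + 355 = 999.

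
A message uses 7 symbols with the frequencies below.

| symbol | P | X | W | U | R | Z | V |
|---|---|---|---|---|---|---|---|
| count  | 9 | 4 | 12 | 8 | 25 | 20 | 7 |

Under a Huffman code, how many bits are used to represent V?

Build the tree from the bottom:
combine X(4), V(7) → 11
combine U(8), P(9) → 17
combine 11, W(12) → 23
combine 17, Z(20) → 37
combine 23, R(25) → 48
combine 37, 48 → 85
V sits 4 levels below the root, so its codeword is 4 bits.

4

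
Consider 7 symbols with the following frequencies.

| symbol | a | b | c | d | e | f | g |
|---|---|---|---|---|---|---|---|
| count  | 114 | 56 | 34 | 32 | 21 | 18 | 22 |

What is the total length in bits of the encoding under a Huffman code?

756

Greedily combine the two least-frequent nodes:
combine f(18), e(21) → 39
combine g(22), d(32) → 54
combine c(34), 39 → 73
combine 54, b(56) → 110
combine 73, 110 → 183
combine a(114), 183 → 297
Total encoded bits = sum of merged weights = 39 + 54 + 73 + 110 + 183 + 297 = 756.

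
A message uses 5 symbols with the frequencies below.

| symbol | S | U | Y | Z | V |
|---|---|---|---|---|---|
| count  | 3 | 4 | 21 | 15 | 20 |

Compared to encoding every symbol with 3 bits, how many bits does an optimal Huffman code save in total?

56

Fixed-length: 3 bits × 63 symbols = 189 bits.
Huffman merges:
S(3) + U(4) → 7
7 + Z(15) → 22
V(20) + Y(21) → 41
22 + 41 → 63
Huffman total = 7 + 22 + 41 + 63 = 133 bits.
Saving = 189 − 133 = 56 bits.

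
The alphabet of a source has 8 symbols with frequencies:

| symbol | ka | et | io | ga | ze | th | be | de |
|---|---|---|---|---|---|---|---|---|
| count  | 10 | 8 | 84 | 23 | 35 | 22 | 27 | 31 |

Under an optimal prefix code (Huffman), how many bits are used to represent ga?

Huffman merges, smallest pair first:
merge et(8) and ka(10): 18
merge 18 and th(22): 40
merge ga(23) and be(27): 50
merge de(31) and ze(35): 66
merge 40 and 50: 90
merge 66 and io(84): 150
merge 90 and 150: 240
ga sits 3 levels below the root, so its codeword is 3 bits.

3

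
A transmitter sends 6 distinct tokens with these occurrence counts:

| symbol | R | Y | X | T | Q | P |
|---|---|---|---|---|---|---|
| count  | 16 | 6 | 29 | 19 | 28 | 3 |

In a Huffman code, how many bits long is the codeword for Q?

Build the tree from the bottom:
merge P(3) and Y(6): 9
merge 9 and R(16): 25
merge T(19) and 25: 44
merge Q(28) and X(29): 57
merge 44 and 57: 101
Q's leaf is at depth 2, giving a 2-bit codeword.

2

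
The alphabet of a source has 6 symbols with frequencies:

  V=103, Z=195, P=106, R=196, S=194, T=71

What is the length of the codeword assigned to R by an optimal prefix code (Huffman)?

Repeatedly merge the two smallest:
combine T(71), V(103) → 174
combine P(106), 174 → 280
combine S(194), Z(195) → 389
combine R(196), 280 → 476
combine 389, 476 → 865
R sits 2 levels below the root, so its codeword is 2 bits.

2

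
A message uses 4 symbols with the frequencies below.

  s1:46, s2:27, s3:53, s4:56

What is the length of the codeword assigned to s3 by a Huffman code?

2

Huffman merges, smallest pair first:
s2(27) + s1(46) → 73
s3(53) + s4(56) → 109
73 + 109 → 182
The subtree containing s3 is merged 2 times, so code length = 2.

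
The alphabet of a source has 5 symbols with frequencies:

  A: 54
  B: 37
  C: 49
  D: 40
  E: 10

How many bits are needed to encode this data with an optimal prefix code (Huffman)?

Build the Huffman tree bottom-up:
E(10) + B(37) → 47
D(40) + 47 → 87
C(49) + A(54) → 103
87 + 103 → 190
The encoded length is the sum of every internal node's weight: 47 + 87 + 103 + 190 = 427 bits.

427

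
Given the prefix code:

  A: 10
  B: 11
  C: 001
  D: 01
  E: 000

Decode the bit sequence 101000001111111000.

Read left to right; each codeword is recognised as soon as it completes (prefix code):
  10→A | 10→A | 000→E | 01→D | 11→B | 11→B | 11→B | 000→E
Decoded message: AAEDBBBE

AAEDBBBE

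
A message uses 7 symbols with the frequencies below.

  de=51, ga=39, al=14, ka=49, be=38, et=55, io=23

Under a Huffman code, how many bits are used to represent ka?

Repeatedly merge the two smallest:
merge al(14) and io(23): 37
merge 37 and be(38): 75
merge ga(39) and ka(49): 88
merge de(51) and et(55): 106
merge 75 and 88: 163
merge 106 and 163: 269
The subtree containing ka is merged 3 times, so code length = 3.

3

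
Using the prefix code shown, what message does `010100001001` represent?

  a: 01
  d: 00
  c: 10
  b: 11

Read left to right; each codeword is recognised as soon as it completes (prefix code):
  01→a | 01→a | 00→d | 00→d | 10→c | 01→a
Decoded message: aaddca

aaddca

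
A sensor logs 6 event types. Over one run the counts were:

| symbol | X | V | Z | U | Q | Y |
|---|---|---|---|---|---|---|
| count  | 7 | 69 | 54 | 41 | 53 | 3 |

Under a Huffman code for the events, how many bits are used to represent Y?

4

Repeatedly merge the two smallest:
Y(3) + X(7) → 10
10 + U(41) → 51
51 + Q(53) → 104
Z(54) + V(69) → 123
104 + 123 → 227
Y's leaf is at depth 4, giving a 4-bit codeword.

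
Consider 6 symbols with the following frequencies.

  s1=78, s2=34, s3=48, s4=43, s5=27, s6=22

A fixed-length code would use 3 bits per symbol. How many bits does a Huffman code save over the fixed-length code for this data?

126

Fixed-length: 3 bits × 252 symbols = 756 bits.
Huffman merges:
combine s6(22), s5(27) → 49
combine s2(34), s4(43) → 77
combine s3(48), 49 → 97
combine 77, s1(78) → 155
combine 97, 155 → 252
Huffman total = 49 + 77 + 97 + 155 + 252 = 630 bits.
Saving = 756 − 630 = 126 bits.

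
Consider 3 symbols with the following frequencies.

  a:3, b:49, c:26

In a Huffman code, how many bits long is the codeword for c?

Build the tree from the bottom:
a(3) + c(26) → 29
29 + b(49) → 78
c sits 2 levels below the root, so its codeword is 2 bits.

2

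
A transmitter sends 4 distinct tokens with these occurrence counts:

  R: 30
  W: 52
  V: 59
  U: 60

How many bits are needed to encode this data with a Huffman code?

402

Merge the two smallest weights repeatedly:
merge R(30) and W(52): 82
merge V(59) and U(60): 119
merge 82 and 119: 201
Each symbol's bit-cost is frequency × depth; summing gives 402 bits (equivalently 82 + 119 + 201).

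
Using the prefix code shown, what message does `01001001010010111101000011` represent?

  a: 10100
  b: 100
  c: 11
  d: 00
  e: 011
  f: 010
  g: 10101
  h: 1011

fffbhcfde

Read left to right; each codeword is recognised as soon as it completes (prefix code):
  010→f | 010→f | 010→f | 100→b | 1011→h | 11→c | 010→f | 00→d | 011→e
Decoded message: fffbhcfde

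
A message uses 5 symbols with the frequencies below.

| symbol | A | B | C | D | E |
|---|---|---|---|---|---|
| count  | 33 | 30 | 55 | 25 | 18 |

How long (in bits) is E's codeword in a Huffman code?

3

Repeatedly merge the two smallest:
merge E(18) and D(25): 43
merge B(30) and A(33): 63
merge 43 and C(55): 98
merge 63 and 98: 161
E's leaf is at depth 3, giving a 3-bit codeword.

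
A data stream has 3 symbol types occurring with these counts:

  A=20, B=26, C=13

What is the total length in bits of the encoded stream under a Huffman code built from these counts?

Merge the two smallest weights repeatedly:
C(13) + A(20) → 33
B(26) + 33 → 59
The encoded length is the sum of every internal node's weight: 33 + 59 = 92 bits.

92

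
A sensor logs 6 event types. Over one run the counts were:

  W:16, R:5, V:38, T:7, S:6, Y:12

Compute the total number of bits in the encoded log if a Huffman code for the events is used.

187

Build the Huffman tree bottom-up:
merge R(5) and S(6): 11
merge T(7) and 11: 18
merge Y(12) and W(16): 28
merge 18 and 28: 46
merge V(38) and 46: 84
Each symbol's bit-cost is frequency × depth; summing gives 187 bits (equivalently 11 + 18 + 28 + 46 + 84).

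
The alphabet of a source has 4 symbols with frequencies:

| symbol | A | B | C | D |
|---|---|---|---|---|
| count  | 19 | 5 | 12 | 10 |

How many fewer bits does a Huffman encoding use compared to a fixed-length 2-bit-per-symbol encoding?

Fixed-length: 2 bits × 46 symbols = 92 bits.
Huffman merges:
B(5) + D(10) → 15
C(12) + 15 → 27
A(19) + 27 → 46
Huffman total = 15 + 27 + 46 = 88 bits.
Saving = 92 − 88 = 4 bits.

4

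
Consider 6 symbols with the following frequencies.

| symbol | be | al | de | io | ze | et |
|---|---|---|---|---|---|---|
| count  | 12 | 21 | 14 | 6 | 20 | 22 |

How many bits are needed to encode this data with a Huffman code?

Merge the two smallest weights repeatedly:
io(6) + be(12) → 18
de(14) + 18 → 32
ze(20) + al(21) → 41
et(22) + 32 → 54
41 + 54 → 95
Each symbol's bit-cost is frequency × depth; summing gives 240 bits (equivalently 18 + 32 + 41 + 54 + 95).

240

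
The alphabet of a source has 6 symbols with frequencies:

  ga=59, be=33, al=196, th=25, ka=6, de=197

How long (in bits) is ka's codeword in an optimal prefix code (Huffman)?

5

Huffman merges, smallest pair first:
ka(6) + th(25) → 31
31 + be(33) → 64
ga(59) + 64 → 123
123 + al(196) → 319
de(197) + 319 → 516
The subtree containing ka is merged 5 times, so code length = 5.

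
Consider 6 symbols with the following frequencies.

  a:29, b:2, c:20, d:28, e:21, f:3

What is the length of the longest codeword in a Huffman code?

Merge the two lowest-weight nodes at each step:
combine b(2), f(3) → 5
combine 5, c(20) → 25
combine e(21), 25 → 46
combine d(28), a(29) → 57
combine 46, 57 → 103
The first pair merged (b, f) ends up deepest, at depth 4.

4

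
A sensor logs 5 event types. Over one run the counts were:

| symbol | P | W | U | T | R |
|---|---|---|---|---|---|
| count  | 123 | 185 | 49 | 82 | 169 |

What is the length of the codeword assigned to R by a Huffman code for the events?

2

Build the tree from the bottom:
U(49) + T(82) → 131
P(123) + 131 → 254
R(169) + W(185) → 354
254 + 354 → 608
R's leaf is at depth 2, giving a 2-bit codeword.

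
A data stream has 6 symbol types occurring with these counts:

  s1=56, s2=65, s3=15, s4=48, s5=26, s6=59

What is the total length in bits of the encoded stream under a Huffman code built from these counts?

668

Merge the two smallest weights repeatedly:
s3(15) + s5(26) → 41
41 + s4(48) → 89
s1(56) + s6(59) → 115
s2(65) + 89 → 154
115 + 154 → 269
The encoded length is the sum of every internal node's weight: 41 + 89 + 115 + 154 + 269 = 668 bits.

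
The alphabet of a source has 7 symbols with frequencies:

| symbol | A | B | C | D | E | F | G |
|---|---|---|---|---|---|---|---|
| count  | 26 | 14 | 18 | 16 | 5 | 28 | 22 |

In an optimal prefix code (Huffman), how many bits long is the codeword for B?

4

Build the tree from the bottom:
combine E(5), B(14) → 19
combine D(16), C(18) → 34
combine 19, G(22) → 41
combine A(26), F(28) → 54
combine 34, 41 → 75
combine 54, 75 → 129
B's leaf is at depth 4, giving a 4-bit codeword.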